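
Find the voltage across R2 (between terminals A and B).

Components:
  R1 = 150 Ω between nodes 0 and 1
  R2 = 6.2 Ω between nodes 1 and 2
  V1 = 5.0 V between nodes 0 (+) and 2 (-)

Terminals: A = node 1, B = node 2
R1 and R2 are in series across V1 (node 0 → node 1 → node 2), and the output A–B is taken across R2, so this is a voltage divider.
Series current: I = V1/(R1 + R2) = 5/(150 + 6.2) = 5/156.2 = 0.03201 A
V_R2 = I × R2 = V1 × R2/(R1 + R2) = 5 × 6.2/156.2 = 0.1985 V

Final answer: 0.1985 V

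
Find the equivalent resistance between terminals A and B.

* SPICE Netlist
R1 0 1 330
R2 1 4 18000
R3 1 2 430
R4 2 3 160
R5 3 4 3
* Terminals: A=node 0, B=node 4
Reduce the network between node 0 (A) and node 4 (B) by series/parallel combination:
  Rs1 = R3 + R4 (series, joined only at node 2) = 430 + 160 = 590 Ω
  Rs2 = R5 + Rs1 (series, joined only at node 3) = 3 + 590 = 593 Ω
  Rp1 = R2 ‖ Rs2 (parallel, both between nodes 1 and 4) = 1/(1/18000 + 1/593) = 574.1 Ω
  Rs3 = R1 + Rp1 (series, joined only at node 1) = 330 + 574.1 = 904.1 Ω
R_eq = 904.1 Ω

Final answer: 904.1 Ω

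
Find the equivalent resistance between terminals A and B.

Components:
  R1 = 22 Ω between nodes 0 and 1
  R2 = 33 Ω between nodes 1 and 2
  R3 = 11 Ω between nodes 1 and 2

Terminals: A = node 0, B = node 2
Reduce the network between node 0 (A) and node 2 (B) by series/parallel combination:
  Rp1 = R2 ‖ R3 (parallel, both between nodes 1 and 2) = 1/(1/33 + 1/11) = 8.25 Ω
  Rs1 = R1 + Rp1 (series, joined only at node 1) = 22 + 8.25 = 30.25 Ω
R_eq = 30.25 Ω

Final answer: 30.25 Ω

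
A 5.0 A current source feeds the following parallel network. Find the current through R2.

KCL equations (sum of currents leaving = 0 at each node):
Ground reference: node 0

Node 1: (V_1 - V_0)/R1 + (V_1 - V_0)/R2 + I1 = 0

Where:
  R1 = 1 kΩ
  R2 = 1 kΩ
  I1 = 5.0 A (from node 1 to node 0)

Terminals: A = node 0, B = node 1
All resistors sit directly between nodes 0 and 1, so they are in parallel and share one voltage V; the full source current 5 A splits among them.
1/R_par = 1/1000 + 1/1000 = 0.002 S  =>  R_par = 500 Ω
V = I × R_par = 5 × 500 = 2500 V
I_R2 = V/R2 = 2500/1000 = 2.5 A

Final answer: 2.5 A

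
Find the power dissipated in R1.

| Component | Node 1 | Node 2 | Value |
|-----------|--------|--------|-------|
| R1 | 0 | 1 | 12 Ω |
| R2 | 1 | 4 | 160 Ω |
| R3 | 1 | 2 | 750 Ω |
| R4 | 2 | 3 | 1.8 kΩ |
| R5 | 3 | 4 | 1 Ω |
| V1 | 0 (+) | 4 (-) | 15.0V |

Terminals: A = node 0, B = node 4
Nodal analysis, taking node 4 as the 0 V reference.
Source V1 fixes V_0 = 15 V.
KCL at each unknown node (sum of currents leaving = 0; resistances in Ω):
  Node 1: (V_1 - 15)/12 + (V_1 - 0)/160 + (V_1 - V_2)/750 = 0
  Node 2: (V_2 - V_1)/750 + (V_2 - V_3)/1800 = 0
  Node 3: (V_3 - V_2)/1800 + (V_3 - 0)/1 = 0
Collecting terms (coefficients in siemens):
  0.09092·V_1 - 0.001333·V_2 = 1.25
  0.001889·V_2 - 0.001333·V_1 - 0.0005556·V_3 = 0
  1.001·V_3 - 0.0005556·V_2 = 0
Solving these 3 simultaneous equations (Gaussian elimination) gives:
  V_1 = 13.89 V, V_2 = 9.808 V, V_3 = 0.005446 V
I_R1 = (V_0 - V_1)/R1 = (15 - 13.89)/12 = 0.09228 A
P_R1 = I_R1² × R1 = (0.09228)² × 12 = 0.1022 W

Final answer: 0.1022 W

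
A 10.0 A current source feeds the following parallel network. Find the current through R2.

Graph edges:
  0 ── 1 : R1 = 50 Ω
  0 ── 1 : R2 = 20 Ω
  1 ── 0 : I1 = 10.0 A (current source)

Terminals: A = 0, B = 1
All resistors sit directly between nodes 0 and 1, so they are in parallel and share one voltage V; the full source current 10 A splits among them.
1/R_par = 1/50 + 1/20 = 0.07 S  =>  R_par = 14.29 Ω
V = I × R_par = 10 × 14.29 = 142.9 V
I_R2 = V/R2 = 142.9/20 = 7.143 A

Final answer: 7.143 A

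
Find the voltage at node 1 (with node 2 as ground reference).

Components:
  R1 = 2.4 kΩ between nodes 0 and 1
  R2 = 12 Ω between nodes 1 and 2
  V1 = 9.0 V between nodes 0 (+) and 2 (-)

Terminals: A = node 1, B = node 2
Nodal analysis, taking node 2 as the 0 V reference.
Source V1 fixes V_0 = 9 V.
KCL at each unknown node (sum of currents leaving = 0; resistances in Ω):
  Node 1: (V_1 - 9)/2400 + (V_1 - 0)/12 = 0
Collecting terms: 0.08375 × V_1 = 0.00375  =>  V_1 = 0.04478 V
The requested potential is V_1 = 0.04478 V.

Final answer: V_1 = 0.04478 V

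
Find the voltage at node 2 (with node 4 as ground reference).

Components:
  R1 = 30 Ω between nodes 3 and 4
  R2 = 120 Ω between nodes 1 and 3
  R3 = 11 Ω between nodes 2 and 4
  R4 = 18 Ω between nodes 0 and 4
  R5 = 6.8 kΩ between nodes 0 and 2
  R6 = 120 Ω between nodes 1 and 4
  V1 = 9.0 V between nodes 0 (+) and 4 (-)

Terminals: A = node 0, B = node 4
Nodal analysis, taking node 4 as the 0 V reference.
Source V1 fixes V_0 = 9 V.
KCL at each unknown node (sum of currents leaving = 0; resistances in Ω):
  Node 1: (V_1 - V_3)/120 + (V_1 - 0)/120 = 0
  Node 2: (V_2 - 0)/11 + (V_2 - 9)/6800 = 0
  Node 3: (V_3 - 0)/30 + (V_3 - V_1)/120 = 0
Collecting terms (coefficients in siemens):
  0.01667·V_1 - 0.008333·V_3 = 0
  0.09106·V_2 = 0.001324
  0.04167·V_3 - 0.008333·V_1 = 0
Solving these 3 simultaneous equations (Gaussian elimination) gives:
  V_1 = 0 V, V_2 = 0.01454 V, V_3 = 0 V
The requested potential is V_2 = 0.01454 V.

Final answer: V_2 = 0.01454 V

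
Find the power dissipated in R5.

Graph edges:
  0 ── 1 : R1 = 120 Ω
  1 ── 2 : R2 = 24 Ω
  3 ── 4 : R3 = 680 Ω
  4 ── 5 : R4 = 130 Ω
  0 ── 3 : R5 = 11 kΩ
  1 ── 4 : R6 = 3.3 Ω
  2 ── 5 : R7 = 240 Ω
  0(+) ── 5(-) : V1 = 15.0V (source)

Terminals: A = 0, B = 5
Nodal analysis, taking node 5 as the 0 V reference.
Source V1 fixes V_0 = 15 V.
KCL at each unknown node (sum of currents leaving = 0; resistances in Ω):
  Node 1: (V_1 - 15)/120 + (V_1 - V_2)/24 + (V_1 - V_4)/3.3 = 0
  Node 2: (V_2 - V_1)/24 + (V_2 - 0)/240 = 0
  Node 3: (V_3 - V_4)/680 + (V_3 - 15)/11000 = 0
  Node 4: (V_4 - V_3)/680 + (V_4 - 0)/130 + (V_4 - V_1)/3.3 = 0
Collecting terms (coefficients in siemens):
  0.353·V_1 - 0.04167·V_2 - 0.303·V_4 = 0.125
  0.04583·V_2 - 0.04167·V_1 = 0
  0.001561·V_3 - 0.001471·V_4 = 0.001364
  0.3122·V_4 - 0.303·V_1 - 0.001471·V_3 = 0
Solving these 4 simultaneous equations (Gaussian elimination) gives:
  V_1 = 6.407 V, V_2 = 5.825 V, V_3 = 6.76 V, V_4 = 6.251 V
I_R5 = (V_0 - V_3)/R5 = (15 - 6.76)/11000 = 0.0007491 A
P_R5 = I_R5² × R5 = (0.0007491)² × 11000 = 0.006172 W

Final answer: 0.006172 W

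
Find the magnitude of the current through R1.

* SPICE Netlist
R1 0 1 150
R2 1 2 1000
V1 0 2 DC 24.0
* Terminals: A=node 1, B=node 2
Nodal analysis, taking node 2 as the 0 V reference.
Source V1 fixes V_0 = 24 V.
KCL at each unknown node (sum of currents leaving = 0; resistances in Ω):
  Node 1: (V_1 - 24)/150 + (V_1 - 0)/1000 = 0
Collecting terms: 0.007667 × V_1 = 0.16  =>  V_1 = 20.87 V
I_R1 = (V_0 - V_1)/R1 = (24 - 20.87)/150 = 0.02087 A
|I_R1| = 0.02087 A

Final answer: |I_R1| = 0.02087 A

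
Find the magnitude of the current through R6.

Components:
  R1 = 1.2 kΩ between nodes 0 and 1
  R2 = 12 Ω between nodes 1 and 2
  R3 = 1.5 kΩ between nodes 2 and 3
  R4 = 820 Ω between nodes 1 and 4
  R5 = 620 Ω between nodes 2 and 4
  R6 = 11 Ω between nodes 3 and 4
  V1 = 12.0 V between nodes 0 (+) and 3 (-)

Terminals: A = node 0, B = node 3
Nodal analysis, taking node 3 as the 0 V reference.
Source V1 fixes V_0 = 12 V.
KCL at each unknown node (sum of currents leaving = 0; resistances in Ω):
  Node 1: (V_1 - 12)/1200 + (V_1 - V_2)/12 + (V_1 - V_4)/820 = 0
  Node 2: (V_2 - V_1)/12 + (V_2 - 0)/1500 + (V_2 - V_4)/620 = 0
  Node 4: (V_4 - V_1)/820 + (V_4 - V_2)/620 + (V_4 - 0)/11 = 0
Collecting terms (coefficients in siemens):
  0.08539·V_1 - 0.08333·V_2 - 0.00122·V_4 = 0.01
  0.08561·V_2 - 0.08333·V_1 - 0.001613·V_4 = 0
  0.09374·V_4 - 0.00122·V_1 - 0.001613·V_2 = 0
Solving these 3 simultaneous equations (Gaussian elimination) gives:
  V_1 = 2.387 V, V_2 = 2.325 V, V_4 = 0.07106 V
I_R6 = (V_3 - V_4)/R6 = (0 - 0.07106)/11 = -0.00646 A
|I_R6| = 0.00646 A

Final answer: |I_R6| = 0.00646 A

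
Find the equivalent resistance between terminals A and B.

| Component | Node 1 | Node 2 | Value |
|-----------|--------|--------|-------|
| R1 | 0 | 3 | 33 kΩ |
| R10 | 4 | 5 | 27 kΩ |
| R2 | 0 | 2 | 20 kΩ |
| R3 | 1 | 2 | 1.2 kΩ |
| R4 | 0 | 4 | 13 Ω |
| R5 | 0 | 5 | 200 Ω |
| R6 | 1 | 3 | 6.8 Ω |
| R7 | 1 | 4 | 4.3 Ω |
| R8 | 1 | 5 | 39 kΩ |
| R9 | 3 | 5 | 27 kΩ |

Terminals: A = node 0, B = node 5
The network is not a plain series/parallel combination. Inject a 1 A test current into terminal A (node 0) and return it from terminal B (node 5); then R_eq = V_A / (1 A).
Nodal analysis, taking node 5 as the 0 V reference.
Current source I_test pushes 1 A into node 0 and draws it out of node 5.
KCL at each unknown node (sum of currents leaving = 0; resistances in Ω):
  Node 0: (V_0 - V_3)/33000 + (V_0 - V_2)/20000 + (V_0 - V_4)/13 + (V_0 - 0)/200 - 1 = 0
  Node 1: (V_1 - V_2)/1200 + (V_1 - V_3)/6.8 + (V_1 - V_4)/4.3 + (V_1 - 0)/39000 = 0
  Node 2: (V_2 - V_0)/20000 + (V_2 - V_1)/1200 = 0
  Node 3: (V_3 - V_0)/33000 + (V_3 - V_1)/6.8 + (V_3 - 0)/27000 = 0
  Node 4: (V_4 - V_0)/13 + (V_4 - V_1)/4.3 + (V_4 - 0)/27000 = 0
Collecting terms (coefficients in siemens):
  0.082·V_0 - 0.00005·V_2 - 0.0000303·V_3 - 0.07692·V_4 = 1
  0.3805·V_1 - 0.0008333·V_2 - 0.1471·V_3 - 0.2326·V_4 = 0
  0.0008833·V_2 - 0.00005·V_0 - 0.0008333·V_1 = 0
  0.1471·V_3 - 0.0000303·V_0 - 0.1471·V_1 = 0
  0.3095·V_4 - 0.07692·V_0 - 0.2326·V_1 = 0
Solving these 5 simultaneous equations (Gaussian elimination) gives:
  V_0 = 196.1 V, V_1 = 195.8 V, V_2 = 195.8 V, V_3 = 195.7 V
  V_4 = 195.8 V
R_eq = V_0 / 1 A = 196.1 Ω

Final answer: 196.1 Ω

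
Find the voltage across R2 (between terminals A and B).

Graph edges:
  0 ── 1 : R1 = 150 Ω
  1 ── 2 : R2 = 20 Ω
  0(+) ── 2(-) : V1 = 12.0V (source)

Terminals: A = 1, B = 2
R1 and R2 are in series across V1 (node 0 → node 1 → node 2), and the output A–B is taken across R2, so this is a voltage divider.
Series current: I = V1/(R1 + R2) = 12/(150 + 20) = 12/170 = 0.07059 A
V_R2 = I × R2 = V1 × R2/(R1 + R2) = 12 × 20/170 = 1.412 V

Final answer: 1.412 V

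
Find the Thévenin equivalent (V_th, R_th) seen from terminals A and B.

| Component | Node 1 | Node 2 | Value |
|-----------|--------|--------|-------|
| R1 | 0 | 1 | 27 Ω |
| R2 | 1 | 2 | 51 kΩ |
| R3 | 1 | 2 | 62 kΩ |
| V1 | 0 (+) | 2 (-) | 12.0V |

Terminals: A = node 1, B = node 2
Step 1 — V_th is the open-circuit voltage V_A - V_B (nothing connected across the terminals).
Nodal analysis, taking node 2 as the 0 V reference.
Source V1 fixes V_0 = 12 V.
KCL at each unknown node (sum of currents leaving = 0; resistances in Ω):
  Node 1: (V_1 - 12)/27 + (V_1 - 0)/51000 + (V_1 - 0)/62000 = 0
Collecting terms: 0.03707 × V_1 = 0.4444  =>  V_1 = 11.99 V
V_th = V_1 - V_2 = 11.99 - 0 = 11.99 V
Step 2 — R_th: zero the source — replace V1 by a short circuit (node 2 merges into node 0) — and find the resistance seen between A (node 1) and B (node 0).
Reduce the network between node 1 (A) and node 0 (B) by series/parallel combination:
  Rp1 = R1 ‖ R2 ‖ R3 (parallel, all between nodes 0 and 1) = 1/(1/27 + 1/51000 + 1/62000) = 26.97 Ω
R_th = 26.97 Ω

Final answer: V_th = 11.99 V, R_th = 26.97 Ω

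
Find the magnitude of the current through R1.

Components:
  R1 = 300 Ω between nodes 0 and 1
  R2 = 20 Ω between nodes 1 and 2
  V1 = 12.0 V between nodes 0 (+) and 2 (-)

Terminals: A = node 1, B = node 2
Nodal analysis, taking node 2 as the 0 V reference.
Source V1 fixes V_0 = 12 V.
KCL at each unknown node (sum of currents leaving = 0; resistances in Ω):
  Node 1: (V_1 - 12)/300 + (V_1 - 0)/20 = 0
Collecting terms: 0.05333 × V_1 = 0.04  =>  V_1 = 0.75 V
I_R1 = (V_0 - V_1)/R1 = (12 - 0.75)/300 = 0.0375 A
|I_R1| = 0.0375 A

Final answer: |I_R1| = 0.0375 A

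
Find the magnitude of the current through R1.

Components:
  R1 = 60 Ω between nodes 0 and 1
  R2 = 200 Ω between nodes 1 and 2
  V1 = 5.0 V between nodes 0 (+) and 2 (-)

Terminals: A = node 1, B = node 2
Nodal analysis, taking node 2 as the 0 V reference.
Source V1 fixes V_0 = 5 V.
KCL at each unknown node (sum of currents leaving = 0; resistances in Ω):
  Node 1: (V_1 - 5)/60 + (V_1 - 0)/200 = 0
Collecting terms: 0.02167 × V_1 = 0.08333  =>  V_1 = 3.846 V
I_R1 = (V_0 - V_1)/R1 = (5 - 3.846)/60 = 0.01923 A
|I_R1| = 0.01923 A

Final answer: |I_R1| = 0.01923 A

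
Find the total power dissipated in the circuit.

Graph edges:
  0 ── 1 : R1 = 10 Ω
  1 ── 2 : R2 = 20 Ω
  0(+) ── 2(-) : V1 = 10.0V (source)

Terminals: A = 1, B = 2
Nodal analysis, taking node 2 as the 0 V reference.
Source V1 fixes V_0 = 10 V.
KCL at each unknown node (sum of currents leaving = 0; resistances in Ω):
  Node 1: (V_1 - 10)/10 + (V_1 - 0)/20 = 0
Collecting terms: 0.15 × V_1 = 1  =>  V_1 = 6.667 V
Power in each resistor, P = (ΔV)²/R:
  P_R1 = (10 - 6.667)²/10 = 1.111 W
  P_R2 = (6.667 - 0)²/20 = 2.222 W
P_total = P_R1 + P_R2 = 3.333 W

Final answer: 3.333 W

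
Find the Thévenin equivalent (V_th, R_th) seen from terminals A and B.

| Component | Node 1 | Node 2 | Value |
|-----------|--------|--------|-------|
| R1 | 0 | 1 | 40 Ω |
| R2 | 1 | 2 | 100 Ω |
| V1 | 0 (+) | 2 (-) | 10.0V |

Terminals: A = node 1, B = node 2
Step 1 — V_th is the open-circuit voltage V_A - V_B (nothing connected across the terminals).
Nodal analysis, taking node 2 as the 0 V reference.
Source V1 fixes V_0 = 10 V.
KCL at each unknown node (sum of currents leaving = 0; resistances in Ω):
  Node 1: (V_1 - 10)/40 + (V_1 - 0)/100 = 0
Collecting terms: 0.035 × V_1 = 0.25  =>  V_1 = 7.143 V
V_th = V_1 - V_2 = 7.143 - 0 = 7.143 V
Step 2 — R_th: zero the source — replace V1 by a short circuit (node 2 merges into node 0) — and find the resistance seen between A (node 1) and B (node 0).
Reduce the network between node 1 (A) and node 0 (B) by series/parallel combination:
  Rp1 = R1 ‖ R2 (parallel, both between nodes 0 and 1) = 1/(1/40 + 1/100) = 28.57 Ω
R_th = 28.57 Ω

Final answer: V_th = 7.143 V, R_th = 28.57 Ω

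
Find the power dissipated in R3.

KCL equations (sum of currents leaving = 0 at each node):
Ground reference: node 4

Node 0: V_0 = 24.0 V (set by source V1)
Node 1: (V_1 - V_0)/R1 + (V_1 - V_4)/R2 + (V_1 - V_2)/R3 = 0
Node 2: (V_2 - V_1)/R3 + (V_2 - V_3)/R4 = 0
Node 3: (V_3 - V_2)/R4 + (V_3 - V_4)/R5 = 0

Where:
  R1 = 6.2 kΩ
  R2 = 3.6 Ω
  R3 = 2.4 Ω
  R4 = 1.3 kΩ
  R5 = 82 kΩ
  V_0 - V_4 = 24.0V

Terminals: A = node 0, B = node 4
Nodal analysis, taking node 4 as the 0 V reference.
Source V1 fixes V_0 = 24 V.
KCL at each unknown node (sum of currents leaving = 0; resistances in Ω):
  Node 1: (V_1 - 24)/6200 + (V_1 - 0)/3.6 + (V_1 - V_2)/2.4 = 0
  Node 2: (V_2 - V_1)/2.4 + (V_2 - V_3)/1300 = 0
  Node 3: (V_3 - V_2)/1300 + (V_3 - 0)/82000 = 0
Collecting terms (coefficients in siemens):
  0.6946·V_1 - 0.4167·V_2 = 0.003871
  0.4174·V_2 - 0.4167·V_1 - 0.0007692·V_3 = 0
  0.0007814·V_3 - 0.0007692·V_2 = 0
Solving these 3 simultaneous equations (Gaussian elimination) gives:
  V_1 = 0.01393 V, V_2 = 0.01393 V, V_3 = 0.01371 V
I_R3 = (V_1 - V_2)/R3 = (0.01393 - 0.01393)/2.4 = 0.0000001672 A
P_R3 = I_R3² × R3 = (0.0000001672)² × 2.4 = 0.00000000000006708 W

Final answer: 6.708e-14 W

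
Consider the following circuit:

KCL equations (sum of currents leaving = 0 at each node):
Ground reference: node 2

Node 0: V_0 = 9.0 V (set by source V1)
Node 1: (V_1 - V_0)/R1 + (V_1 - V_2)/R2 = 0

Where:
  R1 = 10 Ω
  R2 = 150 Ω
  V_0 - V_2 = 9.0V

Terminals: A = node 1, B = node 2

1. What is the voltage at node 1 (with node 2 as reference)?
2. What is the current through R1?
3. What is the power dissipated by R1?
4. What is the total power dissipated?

Nodal analysis, taking node 2 as the 0 V reference.
Source V1 fixes V_0 = 9 V.
KCL at each unknown node (sum of currents leaving = 0; resistances in Ω):
  Node 1: (V_1 - 9)/10 + (V_1 - 0)/150 = 0
Collecting terms: 0.1067 × V_1 = 0.9  =>  V_1 = 8.438 V
Part 1:
  Read off the nodal solution: V_1 = 8.438 V
Part 2:
  I_R1 = (V_0 - V_1)/R1 = (9 - 8.438)/10 = 0.05625 A
  Magnitude: I_R1 = 0.05625 A
Part 3:
  I_R1 = (V_0 - V_1)/R1 = (9 - 8.438)/10 = 0.05625 A
  P_R1 = I_R1² × R1 = (0.05625)² × 10 = 0.03164 W
Part 4:
  Power in each resistor, P = (ΔV)²/R:
    P_R1 = (9 - 8.438)²/10 = 0.03164 W
    P_R2 = (8.438 - 0)²/150 = 0.4746 W
  P_total = P_R1 + P_R2 = 0.5062 W

Final answers:
1. V_1 = 8.438 V
2. I_R1 = 0.05625 A
3. P_R1 = 0.03164 W
4. P_total = 0.5062 W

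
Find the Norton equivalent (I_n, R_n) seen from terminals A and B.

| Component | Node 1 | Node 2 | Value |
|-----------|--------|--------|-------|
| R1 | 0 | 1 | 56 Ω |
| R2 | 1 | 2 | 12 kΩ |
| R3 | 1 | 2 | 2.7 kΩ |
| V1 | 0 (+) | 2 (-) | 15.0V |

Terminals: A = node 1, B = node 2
Find the Thévenin equivalent first; then I_n = V_th/R_th and R_n = R_th.
Step 1 — V_th is the open-circuit voltage V_A - V_B (nothing connected across the terminals).
Nodal analysis, taking node 2 as the 0 V reference.
Source V1 fixes V_0 = 15 V.
KCL at each unknown node (sum of currents leaving = 0; resistances in Ω):
  Node 1: (V_1 - 15)/56 + (V_1 - 0)/12000 + (V_1 - 0)/2700 = 0
Collecting terms: 0.01831 × V_1 = 0.2679  =>  V_1 = 14.63 V
V_th = V_1 - V_2 = 14.63 - 0 = 14.63 V
Step 2 — R_th: zero the source — replace V1 by a short circuit (node 2 merges into node 0) — and find the resistance seen between A (node 1) and B (node 0).
Reduce the network between node 1 (A) and node 0 (B) by series/parallel combination:
  Rp1 = R1 ‖ R2 ‖ R3 (parallel, all between nodes 0 and 1) = 1/(1/56 + 1/12000 + 1/2700) = 54.61 Ω
R_th = 54.61 Ω
I_n = V_th/R_th = 14.63/54.61 = 0.2679 A, and R_n = R_th = 54.61 Ω

Final answer: I_n = 0.2679 A, R_n = 54.61 Ω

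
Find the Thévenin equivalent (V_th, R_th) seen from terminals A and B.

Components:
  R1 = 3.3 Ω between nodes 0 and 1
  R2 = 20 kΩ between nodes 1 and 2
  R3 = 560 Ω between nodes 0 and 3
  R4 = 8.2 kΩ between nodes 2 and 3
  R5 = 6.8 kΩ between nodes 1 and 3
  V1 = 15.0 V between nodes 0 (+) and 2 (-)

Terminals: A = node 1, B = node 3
Step 1 — V_th is the open-circuit voltage V_A - V_B (nothing connected across the terminals).
Nodal analysis, taking node 2 as the 0 V reference.
Source V1 fixes V_0 = 15 V.
KCL at each unknown node (sum of currents leaving = 0; resistances in Ω):
  Node 1: (V_1 - 15)/3.3 + (V_1 - 0)/20000 + (V_1 - V_3)/6800 = 0
  Node 3: (V_3 - 15)/560 + (V_3 - 0)/8200 + (V_3 - V_1)/6800 = 0
Collecting terms (coefficients in siemens):
  0.3032·V_1 - 0.0001471·V_3 = 4.545
  0.002055·V_3 - 0.0001471·V_1 = 0.02679
Determinant D = (0.3032)(0.002055) - (-0.0001471)(-0.0001471) = 0.000623
V_1 = [(4.545)(0.002055) - (-0.0001471)(0.02679)]/D = 15 V
V_3 = [(0.3032)(0.02679) - (4.545)(-0.0001471)]/D = 14.11 V
V_th = V_1 - V_3 = 15 - 14.11 = 0.8876 V
Step 2 — R_th: zero the source — replace V1 by a short circuit (node 2 merges into node 0) — and find the resistance seen between A (node 1) and B (node 3).
Reduce the network between node 1 (A) and node 3 (B) by series/parallel combination:
  Rp1 = R1 ‖ R2 (parallel, both between nodes 0 and 1) = 1/(1/3.3 + 1/20000) = 3.299 Ω
  Rp2 = R3 ‖ R4 (parallel, both between nodes 0 and 3) = 1/(1/560 + 1/8200) = 524.2 Ω
  Rs1 = Rp1 + Rp2 (series, joined only at node 0) = 3.299 + 524.2 = 527.5 Ω
  Rp3 = R5 ‖ Rs1 (parallel, both between nodes 1 and 3) = 1/(1/6800 + 1/527.5) = 489.5 Ω
R_th = 489.5 Ω

Final answer: V_th = 0.8876 V, R_th = 489.5 Ω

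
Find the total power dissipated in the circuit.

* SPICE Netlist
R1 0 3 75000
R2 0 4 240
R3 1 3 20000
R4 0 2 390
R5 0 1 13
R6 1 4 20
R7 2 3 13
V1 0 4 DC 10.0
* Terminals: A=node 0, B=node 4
Nodal analysis, taking node 4 as the 0 V reference.
Source V1 fixes V_0 = 10 V.
KCL at each unknown node (sum of currents leaving = 0; resistances in Ω):
  Node 1: (V_1 - V_3)/20000 + (V_1 - 10)/13 + (V_1 - 0)/20 = 0
  Node 2: (V_2 - 10)/390 + (V_2 - V_3)/13 = 0
  Node 3: (V_3 - 10)/75000 + (V_3 - V_1)/20000 + (V_3 - V_2)/13 = 0
Collecting terms (coefficients in siemens):
  0.127·V_1 - 0.00005·V_3 = 0.7692
  0.07949·V_2 - 0.07692·V_3 = 0.02564
  0.07699·V_3 - 0.00005·V_1 - 0.07692·V_2 = 0.0001333
Solving these 3 simultaneous equations (Gaussian elimination) gives:
  V_1 = 6.062 V, V_2 = 9.925 V, V_3 = 9.923 V
Power in each resistor, P = (ΔV)²/R:
  P_R1 = (10 - 9.923)²/75000 = 0.00000007982 W
  P_R2 = (10 - 0)²/240 = 0.4167 W
  P_R3 = (6.062 - 9.923)²/20000 = 0.0007452 W
  P_R4 = (10 - 9.925)²/390 = 0.00001438 W
  P_R5 = (10 - 6.062)²/13 = 1.193 W
  P_R6 = (6.062 - 0)²/20 = 1.837 W
  P_R7 = (9.925 - 9.923)²/13 = 0.0000004792 W
P_total = P_R1 + P_R2 + P_R3 + P_R4 + P_R5 + P_R6 + P_R7 = 3.448 W

Final answer: 3.448 W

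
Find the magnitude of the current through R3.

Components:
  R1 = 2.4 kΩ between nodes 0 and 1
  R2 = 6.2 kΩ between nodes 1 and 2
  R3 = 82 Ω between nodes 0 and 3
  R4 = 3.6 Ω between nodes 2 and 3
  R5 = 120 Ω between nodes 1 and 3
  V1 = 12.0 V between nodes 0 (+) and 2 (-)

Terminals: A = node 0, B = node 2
Nodal analysis, taking node 2 as the 0 V reference.
Source V1 fixes V_0 = 12 V.
KCL at each unknown node (sum of currents leaving = 0; resistances in Ω):
  Node 1: (V_1 - 12)/2400 + (V_1 - 0)/6200 + (V_1 - V_3)/120 = 0
  Node 3: (V_3 - 12)/82 + (V_3 - 0)/3.6 + (V_3 - V_1)/120 = 0
Collecting terms (coefficients in siemens):
  0.008911·V_1 - 0.008333·V_3 = 0.005
  0.2983·V_3 - 0.008333·V_1 = 0.1463
Determinant D = (0.008911)(0.2983) - (-0.008333)(-0.008333) = 0.002589
V_1 = [(0.005)(0.2983) - (-0.008333)(0.1463)]/D = 1.047 V
V_3 = [(0.008911)(0.1463) - (0.005)(-0.008333)]/D = 0.5198 V
I_R3 = (V_0 - V_3)/R3 = (12 - 0.5198)/82 = 0.14 A
|I_R3| = 0.14 A

Final answer: |I_R3| = 0.14 A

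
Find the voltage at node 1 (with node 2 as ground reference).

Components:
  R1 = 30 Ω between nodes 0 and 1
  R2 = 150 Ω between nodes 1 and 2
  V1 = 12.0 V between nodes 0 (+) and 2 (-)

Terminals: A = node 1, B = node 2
Nodal analysis, taking node 2 as the 0 V reference.
Source V1 fixes V_0 = 12 V.
KCL at each unknown node (sum of currents leaving = 0; resistances in Ω):
  Node 1: (V_1 - 12)/30 + (V_1 - 0)/150 = 0
Collecting terms: 0.04 × V_1 = 0.4  =>  V_1 = 10 V
The requested potential is V_1 = 10 V.

Final answer: V_1 = 10 V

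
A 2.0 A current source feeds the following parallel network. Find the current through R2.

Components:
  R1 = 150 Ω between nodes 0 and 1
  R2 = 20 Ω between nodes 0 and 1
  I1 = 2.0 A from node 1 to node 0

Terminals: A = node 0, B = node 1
All resistors sit directly between nodes 0 and 1, so they are in parallel and share one voltage V; the full source current 2 A splits among them.
1/R_par = 1/150 + 1/20 = 0.05667 S  =>  R_par = 17.65 Ω
V = I × R_par = 2 × 17.65 = 35.29 V
I_R2 = V/R2 = 35.29/20 = 1.765 A

Final answer: 1.765 A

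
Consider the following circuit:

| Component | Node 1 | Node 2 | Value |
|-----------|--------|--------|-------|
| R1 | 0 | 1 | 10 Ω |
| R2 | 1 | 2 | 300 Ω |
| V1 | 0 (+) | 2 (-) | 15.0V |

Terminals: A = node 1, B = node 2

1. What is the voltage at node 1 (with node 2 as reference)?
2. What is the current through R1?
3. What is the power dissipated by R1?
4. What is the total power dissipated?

Nodal analysis, taking node 2 as the 0 V reference.
Source V1 fixes V_0 = 15 V.
KCL at each unknown node (sum of currents leaving = 0; resistances in Ω):
  Node 1: (V_1 - 15)/10 + (V_1 - 0)/300 = 0
Collecting terms: 0.1033 × V_1 = 1.5  =>  V_1 = 14.52 V
Part 1:
  Read off the nodal solution: V_1 = 14.52 V
Part 2:
  I_R1 = (V_0 - V_1)/R1 = (15 - 14.52)/10 = 0.04839 A
  Magnitude: I_R1 = 0.04839 A
Part 3:
  I_R1 = (V_0 - V_1)/R1 = (15 - 14.52)/10 = 0.04839 A
  P_R1 = I_R1² × R1 = (0.04839)² × 10 = 0.02341 W
Part 4:
  Power in each resistor, P = (ΔV)²/R:
    P_R1 = (15 - 14.52)²/10 = 0.02341 W
    P_R2 = (14.52 - 0)²/300 = 0.7024 W
  P_total = P_R1 + P_R2 = 0.7258 W

Final answers:
1. V_1 = 14.52 V
2. I_R1 = 0.04839 A
3. P_R1 = 0.02341 W
4. P_total = 0.7258 W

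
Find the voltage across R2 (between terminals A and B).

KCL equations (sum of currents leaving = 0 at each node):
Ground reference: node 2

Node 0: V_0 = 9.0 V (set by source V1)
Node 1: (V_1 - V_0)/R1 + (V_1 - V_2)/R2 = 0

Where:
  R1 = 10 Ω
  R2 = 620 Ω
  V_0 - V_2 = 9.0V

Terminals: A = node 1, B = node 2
R1 and R2 are in series across V1 (node 0 → node 1 → node 2), and the output A–B is taken across R2, so this is a voltage divider.
Series current: I = V1/(R1 + R2) = 9/(10 + 620) = 9/630 = 0.01429 A
V_R2 = I × R2 = V1 × R2/(R1 + R2) = 9 × 620/630 = 8.857 V

Final answer: 8.857 V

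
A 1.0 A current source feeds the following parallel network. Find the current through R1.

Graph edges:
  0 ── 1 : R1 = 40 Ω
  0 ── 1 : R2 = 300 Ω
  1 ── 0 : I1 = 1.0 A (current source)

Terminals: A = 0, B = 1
All resistors sit directly between nodes 0 and 1, so they are in parallel and share one voltage V; the full source current 1 A splits among them.
1/R_par = 1/40 + 1/300 = 0.02833 S  =>  R_par = 35.29 Ω
V = I × R_par = 1 × 35.29 = 35.29 V
I_R1 = V/R1 = 35.29/40 = 0.8824 A

Final answer: 0.8824 A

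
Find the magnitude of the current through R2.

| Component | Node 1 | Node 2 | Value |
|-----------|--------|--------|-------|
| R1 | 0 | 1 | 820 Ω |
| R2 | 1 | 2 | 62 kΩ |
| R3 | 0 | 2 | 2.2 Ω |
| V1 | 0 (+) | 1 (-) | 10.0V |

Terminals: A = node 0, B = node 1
Nodal analysis, taking node 1 as the 0 V reference.
Source V1 fixes V_0 = 10 V.
KCL at each unknown node (sum of currents leaving = 0; resistances in Ω):
  Node 2: (V_2 - 0)/62000 + (V_2 - 10)/2.2 = 0
Collecting terms: 0.4546 × V_2 = 4.545  =>  V_2 = 10 V
I_R2 = (V_1 - V_2)/R2 = (0 - 10)/62000 = -0.0001613 A
|I_R2| = 0.0001613 A

Final answer: |I_R2| = 0.0001613 A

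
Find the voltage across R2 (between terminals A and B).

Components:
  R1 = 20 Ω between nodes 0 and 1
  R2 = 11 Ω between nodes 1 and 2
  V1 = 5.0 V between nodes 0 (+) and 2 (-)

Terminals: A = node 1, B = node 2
R1 and R2 are in series across V1 (node 0 → node 1 → node 2), and the output A–B is taken across R2, so this is a voltage divider.
Series current: I = V1/(R1 + R2) = 5/(20 + 11) = 5/31 = 0.1613 A
V_R2 = I × R2 = V1 × R2/(R1 + R2) = 5 × 11/31 = 1.774 V

Final answer: 1.774 V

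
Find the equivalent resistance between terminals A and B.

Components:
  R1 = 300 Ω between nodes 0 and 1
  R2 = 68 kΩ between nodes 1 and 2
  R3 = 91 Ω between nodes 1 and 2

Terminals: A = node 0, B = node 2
Reduce the network between node 0 (A) and node 2 (B) by series/parallel combination:
  Rp1 = R2 ‖ R3 (parallel, both between nodes 1 and 2) = 1/(1/68000 + 1/91) = 90.88 Ω
  Rs1 = R1 + Rp1 (series, joined only at node 1) = 300 + 90.88 = 390.9 Ω
R_eq = 390.9 Ω

Final answer: 390.9 Ω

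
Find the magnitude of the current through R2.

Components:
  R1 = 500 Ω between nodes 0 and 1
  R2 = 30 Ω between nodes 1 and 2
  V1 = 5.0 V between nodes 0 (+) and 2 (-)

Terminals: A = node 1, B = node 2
Nodal analysis, taking node 2 as the 0 V reference.
Source V1 fixes V_0 = 5 V.
KCL at each unknown node (sum of currents leaving = 0; resistances in Ω):
  Node 1: (V_1 - 5)/500 + (V_1 - 0)/30 = 0
Collecting terms: 0.03533 × V_1 = 0.01  =>  V_1 = 0.283 V
I_R2 = (V_1 - V_2)/R2 = (0.283 - 0)/30 = 0.009434 A
|I_R2| = 0.009434 A

Final answer: |I_R2| = 0.009434 A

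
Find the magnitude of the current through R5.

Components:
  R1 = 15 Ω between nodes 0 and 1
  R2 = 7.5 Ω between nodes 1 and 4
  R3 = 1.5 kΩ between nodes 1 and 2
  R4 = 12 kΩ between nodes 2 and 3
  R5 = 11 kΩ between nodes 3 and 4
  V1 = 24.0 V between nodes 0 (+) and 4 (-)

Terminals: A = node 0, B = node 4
Nodal analysis, taking node 4 as the 0 V reference.
Source V1 fixes V_0 = 24 V.
KCL at each unknown node (sum of currents leaving = 0; resistances in Ω):
  Node 1: (V_1 - 24)/15 + (V_1 - 0)/7.5 + (V_1 - V_2)/1500 = 0
  Node 2: (V_2 - V_1)/1500 + (V_2 - V_3)/12000 = 0
  Node 3: (V_3 - V_2)/12000 + (V_3 - 0)/11000 = 0
Collecting terms (coefficients in siemens):
  0.2007·V_1 - 0.0006667·V_2 = 1.6
  0.00075·V_2 - 0.0006667·V_1 - 0.00008333·V_3 = 0
  0.0001742·V_3 - 0.00008333·V_2 = 0
Solving these 3 simultaneous equations (Gaussian elimination) gives:
  V_1 = 7.998 V, V_2 = 7.509 V, V_3 = 3.591 V
I_R5 = (V_3 - V_4)/R5 = (3.591 - 0)/11000 = 0.0003265 A
|I_R5| = 0.0003265 A

Final answer: |I_R5| = 0.0003265 A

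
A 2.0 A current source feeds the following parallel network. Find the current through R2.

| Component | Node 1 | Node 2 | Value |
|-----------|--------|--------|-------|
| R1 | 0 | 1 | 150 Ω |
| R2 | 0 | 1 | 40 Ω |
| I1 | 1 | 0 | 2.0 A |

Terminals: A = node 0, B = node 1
All resistors sit directly between nodes 0 and 1, so they are in parallel and share one voltage V; the full source current 2 A splits among them.
1/R_par = 1/150 + 1/40 = 0.03167 S  =>  R_par = 31.58 Ω
V = I × R_par = 2 × 31.58 = 63.16 V
I_R2 = V/R2 = 63.16/40 = 1.579 A

Final answer: 1.579 A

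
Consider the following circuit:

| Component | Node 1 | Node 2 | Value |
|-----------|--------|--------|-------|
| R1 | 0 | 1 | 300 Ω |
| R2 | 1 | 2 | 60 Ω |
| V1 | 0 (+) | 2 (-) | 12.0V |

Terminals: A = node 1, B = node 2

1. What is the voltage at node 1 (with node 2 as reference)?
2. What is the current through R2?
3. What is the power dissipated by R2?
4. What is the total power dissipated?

Nodal analysis, taking node 2 as the 0 V reference.
Source V1 fixes V_0 = 12 V.
KCL at each unknown node (sum of currents leaving = 0; resistances in Ω):
  Node 1: (V_1 - 12)/300 + (V_1 - 0)/60 = 0
Collecting terms: 0.02 × V_1 = 0.04  =>  V_1 = 2 V
Part 1:
  Read off the nodal solution: V_1 = 2 V
Part 2:
  I_R2 = (V_1 - V_2)/R2 = (2 - 0)/60 = 0.03333 A
  Magnitude: I_R2 = 0.03333 A
Part 3:
  I_R2 = (V_1 - V_2)/R2 = (2 - 0)/60 = 0.03333 A
  P_R2 = I_R2² × R2 = (0.03333)² × 60 = 0.06667 W
Part 4:
  Power in each resistor, P = (ΔV)²/R:
    P_R1 = (12 - 2)²/300 = 0.3333 W
    P_R2 = (2 - 0)²/60 = 0.06667 W
  P_total = P_R1 + P_R2 = 0.4 W

Final answers:
1. V_1 = 2 V
2. I_R2 = 0.03333 A
3. P_R2 = 0.06667 W
4. P_total = 0.4 W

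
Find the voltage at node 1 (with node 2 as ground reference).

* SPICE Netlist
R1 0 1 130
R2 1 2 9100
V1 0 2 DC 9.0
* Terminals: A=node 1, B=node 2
Nodal analysis, taking node 2 as the 0 V reference.
Source V1 fixes V_0 = 9 V.
KCL at each unknown node (sum of currents leaving = 0; resistances in Ω):
  Node 1: (V_1 - 9)/130 + (V_1 - 0)/9100 = 0
Collecting terms: 0.007802 × V_1 = 0.06923  =>  V_1 = 8.873 V
The requested potential is V_1 = 8.873 V.

Final answer: V_1 = 8.873 V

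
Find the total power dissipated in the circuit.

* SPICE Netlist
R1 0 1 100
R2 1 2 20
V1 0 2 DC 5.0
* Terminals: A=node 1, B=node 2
Nodal analysis, taking node 2 as the 0 V reference.
Source V1 fixes V_0 = 5 V.
KCL at each unknown node (sum of currents leaving = 0; resistances in Ω):
  Node 1: (V_1 - 5)/100 + (V_1 - 0)/20 = 0
Collecting terms: 0.06 × V_1 = 0.05  =>  V_1 = 0.8333 V
Power in each resistor, P = (ΔV)²/R:
  P_R1 = (5 - 0.8333)²/100 = 0.1736 W
  P_R2 = (0.8333 - 0)²/20 = 0.03472 W
P_total = P_R1 + P_R2 = 0.2083 W

Final answer: 0.2083 W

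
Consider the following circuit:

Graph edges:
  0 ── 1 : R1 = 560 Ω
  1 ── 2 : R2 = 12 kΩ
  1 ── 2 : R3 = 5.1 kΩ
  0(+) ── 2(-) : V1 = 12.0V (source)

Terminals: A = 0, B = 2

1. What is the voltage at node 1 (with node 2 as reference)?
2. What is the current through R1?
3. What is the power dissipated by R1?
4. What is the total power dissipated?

Nodal analysis, taking node 2 as the 0 V reference.
Source V1 fixes V_0 = 12 V.
KCL at each unknown node (sum of currents leaving = 0; resistances in Ω):
  Node 1: (V_1 - 12)/560 + (V_1 - 0)/12000 + (V_1 - 0)/5100 = 0
Collecting terms: 0.002065 × V_1 = 0.02143  =>  V_1 = 10.38 V
Part 1:
  Read off the nodal solution: V_1 = 10.38 V
Part 2:
  I_R1 = (V_0 - V_1)/R1 = (12 - 10.38)/560 = 0.002899 A
  Magnitude: I_R1 = 0.002899 A
Part 3:
  I_R1 = (V_0 - V_1)/R1 = (12 - 10.38)/560 = 0.002899 A
  P_R1 = I_R1² × R1 = (0.002899)² × 560 = 0.004707 W
Part 4:
  Power in each resistor, P = (ΔV)²/R:
    P_R1 = (12 - 10.38)²/560 = 0.004707 W
    P_R2 = (10.38 - 0)²/12000 = 0.008972 W
    P_R3 = (10.38 - 0)²/5100 = 0.02111 W
  P_total = P_R1 + P_R2 + P_R3 = 0.03479 W

Final answers:
1. V_1 = 10.38 V
2. I_R1 = 0.002899 A
3. P_R1 = 0.004707 W
4. P_total = 0.03479 W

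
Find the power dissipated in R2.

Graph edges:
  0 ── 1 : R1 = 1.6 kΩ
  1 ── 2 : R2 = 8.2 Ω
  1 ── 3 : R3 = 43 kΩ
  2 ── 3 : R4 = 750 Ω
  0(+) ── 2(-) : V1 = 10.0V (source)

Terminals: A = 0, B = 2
Nodal analysis, taking node 2 as the 0 V reference.
Source V1 fixes V_0 = 10 V.
KCL at each unknown node (sum of currents leaving = 0; resistances in Ω):
  Node 1: (V_1 - 10)/1600 + (V_1 - 0)/8.2 + (V_1 - V_3)/43000 = 0
  Node 3: (V_3 - V_1)/43000 + (V_3 - 0)/750 = 0
Collecting terms (coefficients in siemens):
  0.1226·V_1 - 0.00002326·V_3 = 0.00625
  0.001357·V_3 - 0.00002326·V_1 = 0
Determinant D = (0.1226)(0.001357) - (-0.00002326)(-0.00002326) = 0.0001663
V_1 = [(0.00625)(0.001357) - (-0.00002326)(0)]/D = 0.05098 V
V_3 = [(0.1226)(0) - (0.00625)(-0.00002326)]/D = 0.0008739 V
I_R2 = (V_1 - V_2)/R2 = (0.05098 - 0)/8.2 = 0.006217 A
P_R2 = I_R2² × R2 = (0.006217)² × 8.2 = 0.0003169 W

Final answer: 0.0003169 W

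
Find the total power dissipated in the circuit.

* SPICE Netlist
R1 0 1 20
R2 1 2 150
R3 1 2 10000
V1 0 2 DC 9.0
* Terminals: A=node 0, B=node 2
Nodal analysis, taking node 2 as the 0 V reference.
Source V1 fixes V_0 = 9 V.
KCL at each unknown node (sum of currents leaving = 0; resistances in Ω):
  Node 1: (V_1 - 9)/20 + (V_1 - 0)/150 + (V_1 - 0)/10000 = 0
Collecting terms: 0.05677 × V_1 = 0.45  =>  V_1 = 7.927 V
Power in each resistor, P = (ΔV)²/R:
  P_R1 = (9 - 7.927)²/20 = 0.05755 W
  P_R2 = (7.927 - 0)²/150 = 0.4189 W
  P_R3 = (7.927 - 0)²/10000 = 0.006284 W
P_total = P_R1 + P_R2 + P_R3 = 0.4828 W

Final answer: 0.4828 W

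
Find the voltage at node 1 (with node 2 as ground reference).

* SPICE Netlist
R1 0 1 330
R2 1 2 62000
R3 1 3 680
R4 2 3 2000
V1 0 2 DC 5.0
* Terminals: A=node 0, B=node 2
Nodal analysis, taking node 2 as the 0 V reference.
Source V1 fixes V_0 = 5 V.
KCL at each unknown node (sum of currents leaving = 0; resistances in Ω):
  Node 1: (V_1 - 5)/330 + (V_1 - 0)/62000 + (V_1 - V_3)/680 = 0
  Node 3: (V_3 - V_1)/680 + (V_3 - 0)/2000 = 0
Collecting terms (coefficients in siemens):
  0.004517·V_1 - 0.001471·V_3 = 0.01515
  0.001971·V_3 - 0.001471·V_1 = 0
Determinant D = (0.004517)(0.001971) - (-0.001471)(-0.001471) = 0.000006739
V_1 = [(0.01515)(0.001971) - (-0.001471)(0)]/D = 4.431 V
V_3 = [(0.004517)(0) - (0.01515)(-0.001471)]/D = 3.307 V
The requested potential is V_1 = 4.431 V.

Final answer: V_1 = 4.431 V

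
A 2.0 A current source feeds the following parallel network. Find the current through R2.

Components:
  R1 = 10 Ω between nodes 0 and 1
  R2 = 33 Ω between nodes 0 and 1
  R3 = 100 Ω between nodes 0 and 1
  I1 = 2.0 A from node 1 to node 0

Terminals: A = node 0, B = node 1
All resistors sit directly between nodes 0 and 1, so they are in parallel and share one voltage V; the full source current 2 A splits among them.
1/R_par = 1/10 + 1/33 + 1/100 = 0.1403 S  =>  R_par = 7.127 Ω
V = I × R_par = 2 × 7.127 = 14.25 V
I_R2 = V/R2 = 14.25/33 = 0.432 A

Final answer: 0.432 A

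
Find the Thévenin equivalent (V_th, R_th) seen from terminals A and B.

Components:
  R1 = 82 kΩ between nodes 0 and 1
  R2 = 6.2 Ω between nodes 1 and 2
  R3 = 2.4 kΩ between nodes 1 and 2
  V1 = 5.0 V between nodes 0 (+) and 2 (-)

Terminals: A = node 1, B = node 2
Step 1 — V_th is the open-circuit voltage V_A - V_B (nothing connected across the terminals).
Nodal analysis, taking node 2 as the 0 V reference.
Source V1 fixes V_0 = 5 V.
KCL at each unknown node (sum of currents leaving = 0; resistances in Ω):
  Node 1: (V_1 - 5)/82000 + (V_1 - 0)/6.2 + (V_1 - 0)/2400 = 0
Collecting terms: 0.1617 × V_1 = 0.00006098  =>  V_1 = 0.000377 V
V_th = V_1 - V_2 = 0.000377 - 0 = 0.000377 V
Step 2 — R_th: zero the source — replace V1 by a short circuit (node 2 merges into node 0) — and find the resistance seen between A (node 1) and B (node 0).
Reduce the network between node 1 (A) and node 0 (B) by series/parallel combination:
  Rp1 = R1 ‖ R2 ‖ R3 (parallel, all between nodes 0 and 1) = 1/(1/82000 + 1/6.2 + 1/2400) = 6.184 Ω
R_th = 6.184 Ω

Final answer: V_th = 0.000377 V, R_th = 6.184 Ω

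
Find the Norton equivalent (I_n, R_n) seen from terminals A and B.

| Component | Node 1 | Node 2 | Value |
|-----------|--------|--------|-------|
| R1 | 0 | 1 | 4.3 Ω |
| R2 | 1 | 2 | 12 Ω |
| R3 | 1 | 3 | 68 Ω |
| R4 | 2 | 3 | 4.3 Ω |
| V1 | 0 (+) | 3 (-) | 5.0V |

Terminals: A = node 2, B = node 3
Find the Thévenin equivalent first; then I_n = V_th/R_th and R_n = R_th.
Step 1 — V_th is the open-circuit voltage V_A - V_B (nothing connected across the terminals).
Nodal analysis, taking node 3 as the 0 V reference.
Source V1 fixes V_0 = 5 V.
KCL at each unknown node (sum of currents leaving = 0; resistances in Ω):
  Node 1: (V_1 - 5)/4.3 + (V_1 - V_2)/12 + (V_1 - 0)/68 = 0
  Node 2: (V_2 - V_1)/12 + (V_2 - 0)/4.3 = 0
Collecting terms (coefficients in siemens):
  0.3306·V_1 - 0.08333·V_2 = 1.163
  0.3159·V_2 - 0.08333·V_1 = 0
Determinant D = (0.3306)(0.3159) - (-0.08333)(-0.08333) = 0.09749
V_1 = [(1.163)(0.3159) - (-0.08333)(0)]/D = 3.768 V
V_2 = [(0.3306)(0) - (1.163)(-0.08333)]/D = 0.994 V
V_th = V_2 - V_3 = 0.994 - 0 = 0.994 V
Step 2 — R_th: zero the source — replace V1 by a short circuit (node 3 merges into node 0) — and find the resistance seen between A (node 2) and B (node 0).
Reduce the network between node 2 (A) and node 0 (B) by series/parallel combination:
  Rp1 = R1 ‖ R3 (parallel, both between nodes 0 and 1) = 1/(1/4.3 + 1/68) = 4.044 Ω
  Rs1 = R2 + Rp1 (series, joined only at node 1) = 12 + 4.044 = 16.04 Ω
  Rp2 = R4 ‖ Rs1 (parallel, both between nodes 0 and 2) = 1/(1/4.3 + 1/16.04) = 3.391 Ω
R_th = 3.391 Ω
I_n = V_th/R_th = 0.994/3.391 = 0.2931 A, and R_n = R_th = 3.391 Ω

Final answer: I_n = 0.2931 A, R_n = 3.391 Ω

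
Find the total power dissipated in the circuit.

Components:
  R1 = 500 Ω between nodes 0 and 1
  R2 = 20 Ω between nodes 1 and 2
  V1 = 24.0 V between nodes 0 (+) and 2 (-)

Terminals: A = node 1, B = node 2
Nodal analysis, taking node 2 as the 0 V reference.
Source V1 fixes V_0 = 24 V.
KCL at each unknown node (sum of currents leaving = 0; resistances in Ω):
  Node 1: (V_1 - 24)/500 + (V_1 - 0)/20 = 0
Collecting terms: 0.052 × V_1 = 0.048  =>  V_1 = 0.9231 V
Power in each resistor, P = (ΔV)²/R:
  P_R1 = (24 - 0.9231)²/500 = 1.065 W
  P_R2 = (0.9231 - 0)²/20 = 0.0426 W
P_total = P_R1 + P_R2 = 1.108 W

Final answer: 1.108 W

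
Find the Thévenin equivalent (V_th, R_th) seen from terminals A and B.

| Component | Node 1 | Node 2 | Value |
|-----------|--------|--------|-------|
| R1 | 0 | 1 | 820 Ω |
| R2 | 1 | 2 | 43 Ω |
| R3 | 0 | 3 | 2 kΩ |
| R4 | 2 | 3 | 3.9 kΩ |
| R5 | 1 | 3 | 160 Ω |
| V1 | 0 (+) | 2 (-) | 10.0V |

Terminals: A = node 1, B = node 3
Step 1 — V_th is the open-circuit voltage V_A - V_B (nothing connected across the terminals).
Nodal analysis, taking node 2 as the 0 V reference.
Source V1 fixes V_0 = 10 V.
KCL at each unknown node (sum of currents leaving = 0; resistances in Ω):
  Node 1: (V_1 - 10)/820 + (V_1 - 0)/43 + (V_1 - V_3)/160 = 0
  Node 3: (V_3 - 10)/2000 + (V_3 - 0)/3900 + (V_3 - V_1)/160 = 0
Collecting terms (coefficients in siemens):
  0.03073·V_1 - 0.00625·V_3 = 0.0122
  0.007006·V_3 - 0.00625·V_1 = 0.005
Determinant D = (0.03073)(0.007006) - (-0.00625)(-0.00625) = 0.0001762
V_1 = [(0.0122)(0.007006) - (-0.00625)(0.005)]/D = 0.6622 V
V_3 = [(0.03073)(0.005) - (0.0122)(-0.00625)]/D = 1.304 V
V_th = V_1 - V_3 = 0.6622 - 1.304 = -0.6421 V
Step 2 — R_th: zero the source — replace V1 by a short circuit (node 2 merges into node 0) — and find the resistance seen between A (node 1) and B (node 3).
Reduce the network between node 1 (A) and node 3 (B) by series/parallel combination:
  Rp1 = R1 ‖ R2 (parallel, both between nodes 0 and 1) = 1/(1/820 + 1/43) = 40.86 Ω
  Rp2 = R3 ‖ R4 (parallel, both between nodes 0 and 3) = 1/(1/2000 + 1/3900) = 1322 Ω
  Rs1 = Rp1 + Rp2 (series, joined only at node 0) = 40.86 + 1322 = 1363 Ω
  Rp3 = R5 ‖ Rs1 (parallel, both between nodes 1 and 3) = 1/(1/160 + 1/1363) = 143.2 Ω
R_th = 143.2 Ω

Final answer: V_th = -0.6421 V, R_th = 143.2 Ω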